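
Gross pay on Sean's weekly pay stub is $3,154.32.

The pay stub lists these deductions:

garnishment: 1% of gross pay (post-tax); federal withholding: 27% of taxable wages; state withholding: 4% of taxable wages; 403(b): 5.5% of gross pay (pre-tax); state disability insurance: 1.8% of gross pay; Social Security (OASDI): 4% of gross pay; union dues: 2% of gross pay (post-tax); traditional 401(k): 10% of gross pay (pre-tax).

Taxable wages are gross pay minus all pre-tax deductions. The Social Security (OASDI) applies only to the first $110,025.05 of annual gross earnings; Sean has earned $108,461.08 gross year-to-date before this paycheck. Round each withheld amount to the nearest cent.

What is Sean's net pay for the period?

Traditional 401(k): $3,154.32 × 0.1 = $315.43
403(b): $3,154.32 × 0.055 = $173.49
Pre-tax total = $315.43 + $173.49 = $488.92
Taxable wages = $3,154.32 − $488.92 = $2,665.40
State withholding: $2,665.40 × 0.04 = $106.62
Federal withholding: $2,665.40 × 0.27 = $719.66
State disability insurance: $3,154.32 × 0.018 = $56.78
Social Security (OASDI): only $110,025.05 − $108,461.08 = $1,563.97 of this check is subject → $1,563.97 × 0.04 = $62.56
Union dues: $3,154.32 × 0.02 = $63.09
Garnishment: $3,154.32 × 0.01 = $31.54
Total deductions = $315.43 + $173.49 + $106.62 + $719.66 + $56.78 + $62.56 + $63.09 + $31.54 = $1,529.17
Net pay = $3,154.32 − $1,529.17 = $1,625.15

$1,625.15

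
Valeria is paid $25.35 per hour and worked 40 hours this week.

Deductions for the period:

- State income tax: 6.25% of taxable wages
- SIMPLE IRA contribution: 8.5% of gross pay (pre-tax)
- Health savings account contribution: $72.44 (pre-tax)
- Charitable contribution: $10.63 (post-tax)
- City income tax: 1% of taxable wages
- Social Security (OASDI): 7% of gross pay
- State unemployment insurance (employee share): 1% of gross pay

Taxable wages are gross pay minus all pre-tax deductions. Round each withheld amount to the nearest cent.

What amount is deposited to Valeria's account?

$701.61

Gross pay: 40 × $25.35 = $1014.00
SIMPLE IRA contribution: $1014.00 × 0.085 = $86.19
Health savings account contribution: $72.44
Pre-tax total = $86.19 + $72.44 = $158.63
Taxable wages = $1014.00 − $158.63 = $855.37
State income tax: $855.37 × 0.0625 = $53.46
City income tax: $855.37 × 0.01 = $8.55
State unemployment insurance (employee share): $1014.00 × 0.01 = $10.14
Social Security (OASDI): $1014.00 × 0.07 = $70.98
Charitable contribution: $10.63
Total deductions = $86.19 + $72.44 + $53.46 + $8.55 + $10.14 + $70.98 + $10.63 = $312.39
Net pay = $1014.00 − $312.39 = $701.61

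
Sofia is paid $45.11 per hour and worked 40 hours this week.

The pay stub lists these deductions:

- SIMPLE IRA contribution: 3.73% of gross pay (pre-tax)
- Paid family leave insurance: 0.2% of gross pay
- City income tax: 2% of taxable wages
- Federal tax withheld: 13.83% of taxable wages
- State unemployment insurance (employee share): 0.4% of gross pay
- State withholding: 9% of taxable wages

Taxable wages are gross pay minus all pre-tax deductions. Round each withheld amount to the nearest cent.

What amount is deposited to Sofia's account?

Gross pay: 40 × $45.11 = $1804.40
SIMPLE IRA contribution: $1804.40 × 0.0373 = $67.30
Taxable wages = $1804.40 − $67.30 = $1737.10
Federal tax withheld: $1737.10 × 0.1383 = $240.24
City income tax: $1737.10 × 0.02 = $34.74
State withholding: $1737.10 × 0.09 = $156.34
State unemployment insurance (employee share): $1804.40 × 0.004 = $7.22
Paid family leave insurance: $1804.40 × 0.002 = $3.61
Total deductions = $67.30 + $240.24 + $34.74 + $156.34 + $7.22 + $3.61 = $509.45
Net pay = $1804.40 − $509.45 = $1294.95

$1294.95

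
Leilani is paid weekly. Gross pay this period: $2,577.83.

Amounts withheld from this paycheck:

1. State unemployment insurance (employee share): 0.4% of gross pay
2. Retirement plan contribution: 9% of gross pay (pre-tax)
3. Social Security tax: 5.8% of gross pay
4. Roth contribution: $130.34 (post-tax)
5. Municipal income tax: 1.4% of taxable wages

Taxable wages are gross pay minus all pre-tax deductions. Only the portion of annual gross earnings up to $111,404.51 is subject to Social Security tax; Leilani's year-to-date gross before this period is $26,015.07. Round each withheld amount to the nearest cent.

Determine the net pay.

Retirement plan contribution: $2,577.83 × 0.09 = $232.00
Taxable wages = $2,577.83 − $232.00 = $2,345.83
Municipal income tax: $2,345.83 × 0.014 = $32.84
State unemployment insurance (employee share): $2,577.83 × 0.004 = $10.31
Social Security tax: cap not yet reached, full $2,577.83 is subject → $2,577.83 × 0.058 = $149.51
Roth contribution: $130.34
Total deductions = $232.00 + $32.84 + $10.31 + $149.51 + $130.34 = $555.00
Net pay = $2,577.83 − $555.00 = $2,022.83

$2,022.83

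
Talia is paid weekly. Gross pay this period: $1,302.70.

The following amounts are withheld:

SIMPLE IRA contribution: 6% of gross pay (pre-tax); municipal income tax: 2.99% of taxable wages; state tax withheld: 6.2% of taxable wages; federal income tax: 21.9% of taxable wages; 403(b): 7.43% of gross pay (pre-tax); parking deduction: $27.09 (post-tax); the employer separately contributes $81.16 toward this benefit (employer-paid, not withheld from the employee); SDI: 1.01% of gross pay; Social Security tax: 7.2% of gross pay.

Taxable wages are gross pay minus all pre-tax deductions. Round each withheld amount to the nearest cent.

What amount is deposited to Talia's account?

SIMPLE IRA contribution: $1,302.70 × 0.06 = $78.16
403(b): $1,302.70 × 0.0743 = $96.79
Pre-tax total = $78.16 + $96.79 = $174.95
Taxable wages = $1,302.70 − $174.95 = $1,127.75
Federal income tax: $1,127.75 × 0.219 = $246.98
State tax withheld: $1,127.75 × 0.062 = $69.92
Municipal income tax: $1,127.75 × 0.0299 = $33.72
Social Security tax: $1,302.70 × 0.072 = $93.79
SDI: $1,302.70 × 0.0101 = $13.16
Parking deduction: $27.09
(Employer's $81.16 toward parking deduction is not withheld from the employee.)
Total deductions = $78.16 + $96.79 + $246.98 + $69.92 + $33.72 + $93.79 + $13.16 + $27.09 = $659.61
Net pay = $1,302.70 − $659.61 = $643.09

$643.09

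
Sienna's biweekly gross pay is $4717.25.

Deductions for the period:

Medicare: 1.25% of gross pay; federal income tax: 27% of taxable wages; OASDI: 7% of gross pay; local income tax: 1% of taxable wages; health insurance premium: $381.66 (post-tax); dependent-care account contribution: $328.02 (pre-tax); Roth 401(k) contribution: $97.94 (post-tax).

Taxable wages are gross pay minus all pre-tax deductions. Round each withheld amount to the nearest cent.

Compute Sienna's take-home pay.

$2291.47

Dependent-care account contribution: $328.02
Taxable wages = $4717.25 − $328.02 = $4389.23
Local income tax: $4389.23 × 0.01 = $43.89
Federal income tax: $4389.23 × 0.27 = $1185.09
OASDI: $4717.25 × 0.07 = $330.21
Medicare: $4717.25 × 0.0125 = $58.97
Roth 401(k) contribution: $97.94
Health insurance premium: $381.66
Total deductions = $328.02 + $43.89 + $1185.09 + $330.21 + $58.97 + $97.94 + $381.66 = $2425.78
Net pay = $4717.25 − $2425.78 = $2291.47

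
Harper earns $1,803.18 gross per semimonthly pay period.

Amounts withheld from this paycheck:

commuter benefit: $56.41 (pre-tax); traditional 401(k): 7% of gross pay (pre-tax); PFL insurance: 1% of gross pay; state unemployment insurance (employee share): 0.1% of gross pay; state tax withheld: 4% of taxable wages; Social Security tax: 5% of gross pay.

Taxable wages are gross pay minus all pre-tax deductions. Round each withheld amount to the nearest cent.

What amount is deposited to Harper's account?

Commuter benefit: $56.41
Traditional 401(k): $1,803.18 × 0.07 = $126.22
Pre-tax total = $56.41 + $126.22 = $182.63
Taxable wages = $1,803.18 − $182.63 = $1,620.55
State tax withheld: $1,620.55 × 0.04 = $64.82
Social Security tax: $1,803.18 × 0.05 = $90.16
State unemployment insurance (employee share): $1,803.18 × 0.001 = $1.80
PFL insurance: $1,803.18 × 0.01 = $18.03
Total deductions = $56.41 + $126.22 + $64.82 + $90.16 + $1.80 + $18.03 = $357.44
Net pay = $1,803.18 − $357.44 = $1,445.74

$1,445.74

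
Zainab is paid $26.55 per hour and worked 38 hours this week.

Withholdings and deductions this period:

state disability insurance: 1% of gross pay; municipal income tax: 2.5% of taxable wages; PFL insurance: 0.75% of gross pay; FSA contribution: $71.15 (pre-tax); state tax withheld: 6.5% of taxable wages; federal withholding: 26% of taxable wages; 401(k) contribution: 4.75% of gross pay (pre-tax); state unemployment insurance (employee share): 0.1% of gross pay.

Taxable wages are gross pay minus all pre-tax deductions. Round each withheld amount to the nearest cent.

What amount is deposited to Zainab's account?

Gross pay: 38 × $26.55 = $1,008.90
401(k) contribution: $1,008.90 × 0.0475 = $47.92
FSA contribution: $71.15
Pre-tax total = $47.92 + $71.15 = $119.07
Taxable wages = $1,008.90 − $119.07 = $889.83
Municipal income tax: $889.83 × 0.025 = $22.25
State tax withheld: $889.83 × 0.065 = $57.84
Federal withholding: $889.83 × 0.26 = $231.36
PFL insurance: $1,008.90 × 0.0075 = $7.57
State unemployment insurance (employee share): $1,008.90 × 0.001 = $1.01
State disability insurance: $1,008.90 × 0.01 = $10.09
Total deductions = $47.92 + $71.15 + $22.25 + $57.84 + $231.36 + $7.57 + $1.01 + $10.09 = $449.19
Net pay = $1,008.90 − $449.19 = $559.71

$559.71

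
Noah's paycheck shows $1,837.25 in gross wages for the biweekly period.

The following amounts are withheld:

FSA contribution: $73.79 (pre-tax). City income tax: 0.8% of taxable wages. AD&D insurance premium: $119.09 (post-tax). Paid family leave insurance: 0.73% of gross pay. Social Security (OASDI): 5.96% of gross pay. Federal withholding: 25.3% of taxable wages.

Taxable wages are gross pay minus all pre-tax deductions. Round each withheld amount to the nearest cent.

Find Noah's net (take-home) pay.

FSA contribution: $73.79
Taxable wages = $1,837.25 − $73.79 = $1,763.46
Federal withholding: $1,763.46 × 0.253 = $446.16
City income tax: $1,763.46 × 0.008 = $14.11
Social Security (OASDI): $1,837.25 × 0.0596 = $109.50
Paid family leave insurance: $1,837.25 × 0.0073 = $13.41
AD&D insurance premium: $119.09
Total deductions = $73.79 + $446.16 + $14.11 + $109.50 + $13.41 + $119.09 = $776.06
Net pay = $1,837.25 − $776.06 = $1,061.19

$1,061.19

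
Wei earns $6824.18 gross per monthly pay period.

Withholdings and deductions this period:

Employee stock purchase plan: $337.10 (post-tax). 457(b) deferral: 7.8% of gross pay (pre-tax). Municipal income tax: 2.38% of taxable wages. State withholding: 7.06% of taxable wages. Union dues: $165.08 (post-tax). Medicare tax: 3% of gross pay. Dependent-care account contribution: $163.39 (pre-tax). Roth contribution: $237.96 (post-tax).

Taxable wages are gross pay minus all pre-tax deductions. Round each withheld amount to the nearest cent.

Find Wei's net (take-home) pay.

Dependent-care account contribution: $163.39
457(b) deferral: $6824.18 × 0.078 = $532.29
Pre-tax total = $163.39 + $532.29 = $695.68
Taxable wages = $6824.18 − $695.68 = $6128.50
State withholding: $6128.50 × 0.0706 = $432.67
Municipal income tax: $6128.50 × 0.0238 = $145.86
Medicare tax: $6824.18 × 0.03 = $204.73
Union dues: $165.08
Employee stock purchase plan: $337.10
Roth contribution: $237.96
Total deductions = $163.39 + $532.29 + $432.67 + $145.86 + $204.73 + $165.08 + $337.10 + $237.96 = $2219.08
Net pay = $6824.18 − $2219.08 = $4605.10

$4605.10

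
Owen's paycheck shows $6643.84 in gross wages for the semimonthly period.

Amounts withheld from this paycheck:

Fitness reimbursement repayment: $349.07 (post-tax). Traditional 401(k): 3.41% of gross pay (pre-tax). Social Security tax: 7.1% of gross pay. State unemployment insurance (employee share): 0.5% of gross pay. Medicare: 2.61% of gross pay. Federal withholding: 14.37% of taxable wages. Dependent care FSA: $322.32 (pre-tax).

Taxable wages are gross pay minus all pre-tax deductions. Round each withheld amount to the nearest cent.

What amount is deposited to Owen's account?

Traditional 401(k): $6643.84 × 0.0341 = $226.55
Dependent care FSA: $322.32
Pre-tax total = $226.55 + $322.32 = $548.87
Taxable wages = $6643.84 − $548.87 = $6094.97
Federal withholding: $6094.97 × 0.1437 = $875.85
State unemployment insurance (employee share): $6643.84 × 0.005 = $33.22
Social Security tax: $6643.84 × 0.071 = $471.71
Medicare: $6643.84 × 0.0261 = $173.40
Fitness reimbursement repayment: $349.07
Total deductions = $226.55 + $322.32 + $875.85 + $33.22 + $471.71 + $173.40 + $349.07 = $2452.12
Net pay = $6643.84 − $2452.12 = $4191.72

$4191.72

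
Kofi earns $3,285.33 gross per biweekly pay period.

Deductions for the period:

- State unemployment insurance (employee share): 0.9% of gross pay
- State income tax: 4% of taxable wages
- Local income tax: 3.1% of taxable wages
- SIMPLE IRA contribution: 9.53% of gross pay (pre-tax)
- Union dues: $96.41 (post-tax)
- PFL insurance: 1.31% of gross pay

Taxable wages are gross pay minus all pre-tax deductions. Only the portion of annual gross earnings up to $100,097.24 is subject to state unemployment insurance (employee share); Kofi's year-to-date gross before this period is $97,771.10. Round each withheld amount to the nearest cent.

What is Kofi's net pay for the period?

$2,600.82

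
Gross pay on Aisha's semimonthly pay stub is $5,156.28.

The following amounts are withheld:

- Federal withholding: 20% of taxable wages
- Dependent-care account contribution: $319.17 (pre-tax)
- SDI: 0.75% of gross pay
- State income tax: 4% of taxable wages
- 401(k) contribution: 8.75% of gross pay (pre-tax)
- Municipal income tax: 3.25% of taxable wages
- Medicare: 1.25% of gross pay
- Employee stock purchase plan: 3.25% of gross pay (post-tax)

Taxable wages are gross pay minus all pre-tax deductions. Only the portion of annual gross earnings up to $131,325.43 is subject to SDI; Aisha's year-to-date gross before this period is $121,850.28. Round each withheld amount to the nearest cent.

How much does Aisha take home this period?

$2,920.07

401(k) contribution: $5,156.28 × 0.0875 = $451.17
Dependent-care account contribution: $319.17
Pre-tax total = $451.17 + $319.17 = $770.34
Taxable wages = $5,156.28 − $770.34 = $4,385.94
Federal withholding: $4,385.94 × 0.2 = $877.19
State income tax: $4,385.94 × 0.04 = $175.44
Municipal income tax: $4,385.94 × 0.0325 = $142.54
Medicare: $5,156.28 × 0.0125 = $64.45
SDI: cap not yet reached, full $5,156.28 is subject → $5,156.28 × 0.0075 = $38.67
Employee stock purchase plan: $5,156.28 × 0.0325 = $167.58
Total deductions = $451.17 + $319.17 + $877.19 + $175.44 + $142.54 + $64.45 + $38.67 + $167.58 = $2,236.21
Net pay = $5,156.28 − $2,236.21 = $2,920.07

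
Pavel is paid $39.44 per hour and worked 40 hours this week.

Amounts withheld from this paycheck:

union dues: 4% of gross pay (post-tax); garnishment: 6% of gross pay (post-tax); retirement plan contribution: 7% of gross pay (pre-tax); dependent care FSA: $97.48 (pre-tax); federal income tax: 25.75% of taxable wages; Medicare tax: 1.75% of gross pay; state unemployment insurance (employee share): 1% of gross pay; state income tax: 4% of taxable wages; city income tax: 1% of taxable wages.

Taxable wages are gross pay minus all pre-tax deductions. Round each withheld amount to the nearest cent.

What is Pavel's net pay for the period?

$747.35

Gross pay: 40 × $39.44 = $1,577.60
Retirement plan contribution: $1,577.60 × 0.07 = $110.43
Dependent care FSA: $97.48
Pre-tax total = $110.43 + $97.48 = $207.91
Taxable wages = $1,577.60 − $207.91 = $1,369.69
State income tax: $1,369.69 × 0.04 = $54.79
City income tax: $1,369.69 × 0.01 = $13.70
Federal income tax: $1,369.69 × 0.2575 = $352.70
Medicare tax: $1,577.60 × 0.0175 = $27.61
State unemployment insurance (employee share): $1,577.60 × 0.01 = $15.78
Union dues: $1,577.60 × 0.04 = $63.10
Garnishment: $1,577.60 × 0.06 = $94.66
Total deductions = $110.43 + $97.48 + $54.79 + $13.70 + $352.70 + $27.61 + $15.78 + $63.10 + $94.66 = $830.25
Net pay = $1,577.60 − $830.25 = $747.35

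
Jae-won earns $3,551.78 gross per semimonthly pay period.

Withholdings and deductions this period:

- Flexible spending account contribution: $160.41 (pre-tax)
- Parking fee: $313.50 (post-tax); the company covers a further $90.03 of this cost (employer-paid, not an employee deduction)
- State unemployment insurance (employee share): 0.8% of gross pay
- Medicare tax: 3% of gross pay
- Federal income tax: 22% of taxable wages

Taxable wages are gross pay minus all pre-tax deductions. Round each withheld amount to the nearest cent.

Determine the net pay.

$2,196.81

Flexible spending account contribution: $160.41
Taxable wages = $3,551.78 − $160.41 = $3,391.37
Federal income tax: $3,391.37 × 0.22 = $746.10
State unemployment insurance (employee share): $3,551.78 × 0.008 = $28.41
Medicare tax: $3,551.78 × 0.03 = $106.55
Parking fee: $313.50
(Employer's $90.03 toward parking fee is not withheld from the employee.)
Total deductions = $160.41 + $746.10 + $28.41 + $106.55 + $313.50 = $1,354.97
Net pay = $3,551.78 − $1,354.97 = $2,196.81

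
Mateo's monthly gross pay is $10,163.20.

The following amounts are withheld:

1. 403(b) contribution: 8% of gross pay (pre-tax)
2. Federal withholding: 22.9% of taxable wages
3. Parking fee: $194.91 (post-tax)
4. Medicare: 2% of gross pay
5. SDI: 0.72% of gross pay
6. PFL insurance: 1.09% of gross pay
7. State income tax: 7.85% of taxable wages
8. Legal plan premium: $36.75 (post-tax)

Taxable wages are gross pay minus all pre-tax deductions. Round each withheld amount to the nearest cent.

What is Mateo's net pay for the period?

$5,856.09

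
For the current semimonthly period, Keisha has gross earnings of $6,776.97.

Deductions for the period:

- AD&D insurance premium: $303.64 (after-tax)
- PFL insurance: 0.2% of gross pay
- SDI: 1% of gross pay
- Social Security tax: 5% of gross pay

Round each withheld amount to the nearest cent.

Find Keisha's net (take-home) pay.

$6,053.16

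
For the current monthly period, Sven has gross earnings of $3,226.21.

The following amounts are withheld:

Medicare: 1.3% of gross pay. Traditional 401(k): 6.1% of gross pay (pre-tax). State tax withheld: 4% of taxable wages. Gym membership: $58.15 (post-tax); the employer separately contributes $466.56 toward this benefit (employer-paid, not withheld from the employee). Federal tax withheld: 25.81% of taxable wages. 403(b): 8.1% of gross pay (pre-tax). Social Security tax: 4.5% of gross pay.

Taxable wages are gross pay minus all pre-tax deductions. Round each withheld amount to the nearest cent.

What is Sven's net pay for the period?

Traditional 401(k): $3,226.21 × 0.061 = $196.80
403(b): $3,226.21 × 0.081 = $261.32
Pre-tax total = $196.80 + $261.32 = $458.12
Taxable wages = $3,226.21 − $458.12 = $2,768.09
Federal tax withheld: $2,768.09 × 0.2581 = $714.44
State tax withheld: $2,768.09 × 0.04 = $110.72
Medicare: $3,226.21 × 0.013 = $41.94
Social Security tax: $3,226.21 × 0.045 = $145.18
Gym membership: $58.15
(Employer's $466.56 toward gym membership is not withheld from the employee.)
Total deductions = $196.80 + $261.32 + $714.44 + $110.72 + $41.94 + $145.18 + $58.15 = $1,528.55
Net pay = $3,226.21 − $1,528.55 = $1,697.66

$1,697.66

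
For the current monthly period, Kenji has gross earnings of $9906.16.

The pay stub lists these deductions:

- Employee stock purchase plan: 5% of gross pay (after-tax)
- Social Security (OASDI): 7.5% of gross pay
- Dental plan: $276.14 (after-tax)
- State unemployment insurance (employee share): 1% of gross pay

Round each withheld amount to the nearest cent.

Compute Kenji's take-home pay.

$8292.69

Social Security (OASDI): $9906.16 × 0.075 = $742.96
State unemployment insurance (employee share): $9906.16 × 0.01 = $99.06
Employee stock purchase plan: $9906.16 × 0.05 = $495.31
Dental plan: $276.14
Total deductions = $742.96 + $99.06 + $495.31 + $276.14 = $1613.47
Net pay = $9906.16 − $1613.47 = $8292.69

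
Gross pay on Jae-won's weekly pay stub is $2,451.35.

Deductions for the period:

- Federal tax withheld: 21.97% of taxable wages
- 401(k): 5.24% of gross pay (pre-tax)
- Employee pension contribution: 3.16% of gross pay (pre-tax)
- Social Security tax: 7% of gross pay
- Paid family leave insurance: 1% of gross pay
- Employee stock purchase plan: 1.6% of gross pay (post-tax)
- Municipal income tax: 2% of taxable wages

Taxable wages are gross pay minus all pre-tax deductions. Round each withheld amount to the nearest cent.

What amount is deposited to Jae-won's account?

401(k): $2,451.35 × 0.0524 = $128.45
Employee pension contribution: $2,451.35 × 0.0316 = $77.46
Pre-tax total = $128.45 + $77.46 = $205.91
Taxable wages = $2,451.35 − $205.91 = $2,245.44
Federal tax withheld: $2,245.44 × 0.2197 = $493.32
Municipal income tax: $2,245.44 × 0.02 = $44.91
Social Security tax: $2,451.35 × 0.07 = $171.59
Paid family leave insurance: $2,451.35 × 0.01 = $24.51
Employee stock purchase plan: $2,451.35 × 0.016 = $39.22
Total deductions = $128.45 + $77.46 + $493.32 + $44.91 + $171.59 + $24.51 + $39.22 = $979.46
Net pay = $2,451.35 − $979.46 = $1,471.89

$1,471.89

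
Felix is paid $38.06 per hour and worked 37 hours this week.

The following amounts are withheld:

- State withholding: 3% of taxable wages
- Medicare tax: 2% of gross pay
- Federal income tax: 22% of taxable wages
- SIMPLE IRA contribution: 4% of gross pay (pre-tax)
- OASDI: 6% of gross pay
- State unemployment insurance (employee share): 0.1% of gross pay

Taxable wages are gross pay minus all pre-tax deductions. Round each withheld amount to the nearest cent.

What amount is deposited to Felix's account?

Gross pay: 37 × $38.06 = $1408.22
SIMPLE IRA contribution: $1408.22 × 0.04 = $56.33
Taxable wages = $1408.22 − $56.33 = $1351.89
State withholding: $1351.89 × 0.03 = $40.56
Federal income tax: $1351.89 × 0.22 = $297.42
Medicare tax: $1408.22 × 0.02 = $28.16
OASDI: $1408.22 × 0.06 = $84.49
State unemployment insurance (employee share): $1408.22 × 0.001 = $1.41
Total deductions = $56.33 + $40.56 + $297.42 + $28.16 + $84.49 + $1.41 = $508.37
Net pay = $1408.22 − $508.37 = $899.85

$899.85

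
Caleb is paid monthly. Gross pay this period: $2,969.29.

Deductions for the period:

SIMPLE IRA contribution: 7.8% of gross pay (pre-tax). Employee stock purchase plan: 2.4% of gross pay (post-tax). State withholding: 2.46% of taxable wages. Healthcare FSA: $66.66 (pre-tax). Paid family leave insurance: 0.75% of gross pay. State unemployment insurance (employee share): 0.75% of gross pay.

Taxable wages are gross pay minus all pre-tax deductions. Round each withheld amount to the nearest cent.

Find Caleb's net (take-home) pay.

$2,489.52

SIMPLE IRA contribution: $2,969.29 × 0.078 = $231.60
Healthcare FSA: $66.66
Pre-tax total = $231.60 + $66.66 = $298.26
Taxable wages = $2,969.29 − $298.26 = $2,671.03
State withholding: $2,671.03 × 0.0246 = $65.71
Paid family leave insurance: $2,969.29 × 0.0075 = $22.27
State unemployment insurance (employee share): $2,969.29 × 0.0075 = $22.27
Employee stock purchase plan: $2,969.29 × 0.024 = $71.26
Total deductions = $231.60 + $66.66 + $65.71 + $22.27 + $22.27 + $71.26 = $479.77
Net pay = $2,969.29 − $479.77 = $2,489.52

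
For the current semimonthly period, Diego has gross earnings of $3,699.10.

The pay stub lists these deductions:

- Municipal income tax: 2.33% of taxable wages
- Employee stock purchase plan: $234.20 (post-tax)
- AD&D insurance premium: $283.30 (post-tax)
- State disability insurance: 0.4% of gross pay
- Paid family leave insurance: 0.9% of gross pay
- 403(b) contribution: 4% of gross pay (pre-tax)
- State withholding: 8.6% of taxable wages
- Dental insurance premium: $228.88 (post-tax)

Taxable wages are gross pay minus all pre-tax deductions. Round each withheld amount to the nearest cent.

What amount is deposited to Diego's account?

403(b) contribution: $3,699.10 × 0.04 = $147.96
Taxable wages = $3,699.10 − $147.96 = $3,551.14
State withholding: $3,551.14 × 0.086 = $305.40
Municipal income tax: $3,551.14 × 0.0233 = $82.74
Paid family leave insurance: $3,699.10 × 0.009 = $33.29
State disability insurance: $3,699.10 × 0.004 = $14.80
Employee stock purchase plan: $234.20
Dental insurance premium: $228.88
AD&D insurance premium: $283.30
Total deductions = $147.96 + $305.40 + $82.74 + $33.29 + $14.80 + $234.20 + $228.88 + $283.30 = $1,330.57
Net pay = $3,699.10 − $1,330.57 = $2,368.53

$2,368.53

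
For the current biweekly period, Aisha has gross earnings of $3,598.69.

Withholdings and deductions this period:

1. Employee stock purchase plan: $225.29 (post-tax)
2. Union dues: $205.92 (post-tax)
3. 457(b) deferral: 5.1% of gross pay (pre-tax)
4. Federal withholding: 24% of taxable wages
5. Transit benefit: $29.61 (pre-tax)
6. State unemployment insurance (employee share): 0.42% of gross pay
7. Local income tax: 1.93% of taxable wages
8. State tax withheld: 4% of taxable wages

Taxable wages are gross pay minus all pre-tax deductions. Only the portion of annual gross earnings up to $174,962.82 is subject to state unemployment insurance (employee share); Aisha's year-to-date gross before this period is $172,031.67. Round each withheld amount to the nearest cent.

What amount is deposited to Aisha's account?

$1,928.74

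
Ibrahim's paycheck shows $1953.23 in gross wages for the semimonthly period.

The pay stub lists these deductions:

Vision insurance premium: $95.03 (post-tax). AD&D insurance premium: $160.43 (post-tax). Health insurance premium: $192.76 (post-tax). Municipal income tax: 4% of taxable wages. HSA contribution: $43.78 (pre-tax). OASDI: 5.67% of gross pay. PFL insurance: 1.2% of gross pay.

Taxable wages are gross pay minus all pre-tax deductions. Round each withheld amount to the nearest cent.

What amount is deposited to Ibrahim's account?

HSA contribution: $43.78
Taxable wages = $1953.23 − $43.78 = $1909.45
Municipal income tax: $1909.45 × 0.04 = $76.38
OASDI: $1953.23 × 0.0567 = $110.75
PFL insurance: $1953.23 × 0.012 = $23.44
AD&D insurance premium: $160.43
Vision insurance premium: $95.03
Health insurance premium: $192.76
Total deductions = $43.78 + $76.38 + $110.75 + $23.44 + $160.43 + $95.03 + $192.76 = $702.57
Net pay = $1953.23 − $702.57 = $1250.66

$1250.66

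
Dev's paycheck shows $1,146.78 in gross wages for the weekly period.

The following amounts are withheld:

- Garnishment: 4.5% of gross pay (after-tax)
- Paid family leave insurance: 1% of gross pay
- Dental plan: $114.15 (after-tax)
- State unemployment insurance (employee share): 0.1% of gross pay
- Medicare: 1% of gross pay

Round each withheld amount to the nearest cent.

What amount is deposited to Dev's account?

$956.93

Medicare: $1,146.78 × 0.01 = $11.47
State unemployment insurance (employee share): $1,146.78 × 0.001 = $1.15
Paid family leave insurance: $1,146.78 × 0.01 = $11.47
Dental plan: $114.15
Garnishment: $1,146.78 × 0.045 = $51.61
Total deductions = $11.47 + $1.15 + $11.47 + $114.15 + $51.61 = $189.85
Net pay = $1,146.78 − $189.85 = $956.93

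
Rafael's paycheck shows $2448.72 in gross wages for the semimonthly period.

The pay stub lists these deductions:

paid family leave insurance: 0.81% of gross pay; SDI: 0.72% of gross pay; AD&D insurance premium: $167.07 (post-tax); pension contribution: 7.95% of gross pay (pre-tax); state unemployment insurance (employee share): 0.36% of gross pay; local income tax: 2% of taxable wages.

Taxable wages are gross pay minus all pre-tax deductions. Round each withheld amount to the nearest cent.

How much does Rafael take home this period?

$1995.62

Pension contribution: $2448.72 × 0.0795 = $194.67
Taxable wages = $2448.72 − $194.67 = $2254.05
Local income tax: $2254.05 × 0.02 = $45.08
SDI: $2448.72 × 0.0072 = $17.63
State unemployment insurance (employee share): $2448.72 × 0.0036 = $8.82
Paid family leave insurance: $2448.72 × 0.0081 = $19.83
AD&D insurance premium: $167.07
Total deductions = $194.67 + $45.08 + $17.63 + $8.82 + $19.83 + $167.07 = $453.10
Net pay = $2448.72 − $453.10 = $1995.62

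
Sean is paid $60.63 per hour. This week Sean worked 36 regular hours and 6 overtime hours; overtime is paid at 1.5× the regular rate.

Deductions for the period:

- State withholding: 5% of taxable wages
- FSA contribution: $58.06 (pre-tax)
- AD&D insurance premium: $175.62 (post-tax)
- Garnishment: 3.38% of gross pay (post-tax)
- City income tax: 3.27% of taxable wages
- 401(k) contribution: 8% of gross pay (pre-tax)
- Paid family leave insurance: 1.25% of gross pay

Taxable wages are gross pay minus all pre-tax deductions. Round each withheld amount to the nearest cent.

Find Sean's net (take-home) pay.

$1,947.30

Regular pay: 36 × $60.63 = $2,182.68
Overtime pay: 6 × $60.63 × 1.5 = $545.67
Gross pay = $2,182.68 + $545.67 = $2,728.35
401(k) contribution: $2,728.35 × 0.08 = $218.27
FSA contribution: $58.06
Pre-tax total = $218.27 + $58.06 = $276.33
Taxable wages = $2,728.35 − $276.33 = $2,452.02
City income tax: $2,452.02 × 0.0327 = $80.18
State withholding: $2,452.02 × 0.05 = $122.60
Paid family leave insurance: $2,728.35 × 0.0125 = $34.10
AD&D insurance premium: $175.62
Garnishment: $2,728.35 × 0.0338 = $92.22
Total deductions = $218.27 + $58.06 + $80.18 + $122.60 + $34.10 + $175.62 + $92.22 = $781.05
Net pay = $2,728.35 − $781.05 = $1,947.30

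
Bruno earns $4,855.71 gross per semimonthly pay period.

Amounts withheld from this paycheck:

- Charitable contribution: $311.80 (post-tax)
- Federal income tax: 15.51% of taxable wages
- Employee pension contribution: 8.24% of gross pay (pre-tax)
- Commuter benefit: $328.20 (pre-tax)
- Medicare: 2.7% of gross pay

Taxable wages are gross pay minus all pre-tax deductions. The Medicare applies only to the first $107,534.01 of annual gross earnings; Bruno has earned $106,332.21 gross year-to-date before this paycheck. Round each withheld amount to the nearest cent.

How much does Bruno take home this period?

Commuter benefit: $328.20
Employee pension contribution: $4,855.71 × 0.0824 = $400.11
Pre-tax total = $328.20 + $400.11 = $728.31
Taxable wages = $4,855.71 − $728.31 = $4,127.40
Federal income tax: $4,127.40 × 0.1551 = $640.16
Medicare: only $107,534.01 − $106,332.21 = $1,201.80 of this check is subject → $1,201.80 × 0.027 = $32.45
Charitable contribution: $311.80
Total deductions = $328.20 + $400.11 + $640.16 + $32.45 + $311.80 = $1,712.72
Net pay = $4,855.71 − $1,712.72 = $3,142.99

$3,142.99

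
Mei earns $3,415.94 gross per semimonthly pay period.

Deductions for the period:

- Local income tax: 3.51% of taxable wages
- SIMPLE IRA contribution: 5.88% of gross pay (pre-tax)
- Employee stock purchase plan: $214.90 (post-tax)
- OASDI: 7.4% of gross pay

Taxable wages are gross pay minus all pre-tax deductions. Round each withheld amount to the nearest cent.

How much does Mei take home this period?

$2,634.55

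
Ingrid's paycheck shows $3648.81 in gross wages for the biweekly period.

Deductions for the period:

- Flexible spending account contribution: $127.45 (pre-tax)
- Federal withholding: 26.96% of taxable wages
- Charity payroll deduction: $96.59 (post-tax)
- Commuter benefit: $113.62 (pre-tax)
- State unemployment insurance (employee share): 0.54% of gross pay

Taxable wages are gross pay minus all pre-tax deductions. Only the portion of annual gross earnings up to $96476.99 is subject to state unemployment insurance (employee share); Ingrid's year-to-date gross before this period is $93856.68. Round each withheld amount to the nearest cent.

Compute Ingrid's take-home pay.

$2378.27

Flexible spending account contribution: $127.45
Commuter benefit: $113.62
Pre-tax total = $127.45 + $113.62 = $241.07
Taxable wages = $3648.81 − $241.07 = $3407.74
Federal withholding: $3407.74 × 0.2696 = $918.73
State unemployment insurance (employee share): only $96476.99 − $93856.68 = $2620.31 of this check is subject → $2620.31 × 0.0054 = $14.15
Charity payroll deduction: $96.59
Total deductions = $127.45 + $113.62 + $918.73 + $14.15 + $96.59 = $1270.54
Net pay = $3648.81 − $1270.54 = $2378.27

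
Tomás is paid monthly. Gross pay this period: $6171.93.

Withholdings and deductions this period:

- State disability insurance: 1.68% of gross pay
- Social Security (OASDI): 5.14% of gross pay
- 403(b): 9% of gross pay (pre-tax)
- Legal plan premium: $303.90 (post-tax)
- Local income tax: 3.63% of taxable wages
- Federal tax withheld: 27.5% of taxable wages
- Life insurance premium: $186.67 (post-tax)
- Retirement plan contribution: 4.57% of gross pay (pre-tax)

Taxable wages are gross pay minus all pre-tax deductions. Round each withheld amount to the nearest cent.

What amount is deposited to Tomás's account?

$2762.30

403(b): $6171.93 × 0.09 = $555.47
Retirement plan contribution: $6171.93 × 0.0457 = $282.06
Pre-tax total = $555.47 + $282.06 = $837.53
Taxable wages = $6171.93 − $837.53 = $5334.40
Federal tax withheld: $5334.40 × 0.275 = $1466.96
Local income tax: $5334.40 × 0.0363 = $193.64
State disability insurance: $6171.93 × 0.0168 = $103.69
Social Security (OASDI): $6171.93 × 0.0514 = $317.24
Legal plan premium: $303.90
Life insurance premium: $186.67
Total deductions = $555.47 + $282.06 + $1466.96 + $193.64 + $103.69 + $317.24 + $303.90 + $186.67 = $3409.63
Net pay = $6171.93 − $3409.63 = $2762.30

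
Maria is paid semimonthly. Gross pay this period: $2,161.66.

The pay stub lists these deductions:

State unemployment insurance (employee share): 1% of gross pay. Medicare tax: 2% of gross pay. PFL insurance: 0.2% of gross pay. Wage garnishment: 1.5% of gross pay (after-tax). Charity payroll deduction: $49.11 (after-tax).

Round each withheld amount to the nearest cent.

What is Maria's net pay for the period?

$2,010.96

Medicare tax: $2,161.66 × 0.02 = $43.23
State unemployment insurance (employee share): $2,161.66 × 0.01 = $21.62
PFL insurance: $2,161.66 × 0.002 = $4.32
Wage garnishment: $2,161.66 × 0.015 = $32.42
Charity payroll deduction: $49.11
Total deductions = $43.23 + $21.62 + $4.32 + $32.42 + $49.11 = $150.70
Net pay = $2,161.66 − $150.70 = $2,010.96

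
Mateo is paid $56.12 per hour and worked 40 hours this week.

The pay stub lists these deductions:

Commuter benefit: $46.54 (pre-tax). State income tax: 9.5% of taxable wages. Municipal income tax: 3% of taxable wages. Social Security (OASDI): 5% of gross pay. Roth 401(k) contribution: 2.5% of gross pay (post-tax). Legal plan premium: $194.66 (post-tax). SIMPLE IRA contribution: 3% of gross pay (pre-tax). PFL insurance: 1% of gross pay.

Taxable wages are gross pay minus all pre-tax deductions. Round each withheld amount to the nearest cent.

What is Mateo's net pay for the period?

$1479.08

Gross pay: 40 × $56.12 = $2244.80
Commuter benefit: $46.54
SIMPLE IRA contribution: $2244.80 × 0.03 = $67.34
Pre-tax total = $46.54 + $67.34 = $113.88
Taxable wages = $2244.80 − $113.88 = $2130.92
State income tax: $2130.92 × 0.095 = $202.44
Municipal income tax: $2130.92 × 0.03 = $63.93
PFL insurance: $2244.80 × 0.01 = $22.45
Social Security (OASDI): $2244.80 × 0.05 = $112.24
Roth 401(k) contribution: $2244.80 × 0.025 = $56.12
Legal plan premium: $194.66
Total deductions = $46.54 + $67.34 + $202.44 + $63.93 + $22.45 + $112.24 + $56.12 + $194.66 = $765.72
Net pay = $2244.80 − $765.72 = $1479.08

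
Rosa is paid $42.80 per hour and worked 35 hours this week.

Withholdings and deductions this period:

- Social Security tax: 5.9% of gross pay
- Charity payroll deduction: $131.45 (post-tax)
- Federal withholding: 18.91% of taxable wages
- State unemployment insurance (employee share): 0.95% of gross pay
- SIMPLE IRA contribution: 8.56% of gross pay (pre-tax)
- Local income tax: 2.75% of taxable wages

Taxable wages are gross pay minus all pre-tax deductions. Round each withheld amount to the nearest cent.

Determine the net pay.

Gross pay: 35 × $42.80 = $1498.00
SIMPLE IRA contribution: $1498.00 × 0.0856 = $128.23
Taxable wages = $1498.00 − $128.23 = $1369.77
Local income tax: $1369.77 × 0.0275 = $37.67
Federal withholding: $1369.77 × 0.1891 = $259.02
State unemployment insurance (employee share): $1498.00 × 0.0095 = $14.23
Social Security tax: $1498.00 × 0.059 = $88.38
Charity payroll deduction: $131.45
Total deductions = $128.23 + $37.67 + $259.02 + $14.23 + $88.38 + $131.45 = $658.98
Net pay = $1498.00 − $658.98 = $839.02

$839.02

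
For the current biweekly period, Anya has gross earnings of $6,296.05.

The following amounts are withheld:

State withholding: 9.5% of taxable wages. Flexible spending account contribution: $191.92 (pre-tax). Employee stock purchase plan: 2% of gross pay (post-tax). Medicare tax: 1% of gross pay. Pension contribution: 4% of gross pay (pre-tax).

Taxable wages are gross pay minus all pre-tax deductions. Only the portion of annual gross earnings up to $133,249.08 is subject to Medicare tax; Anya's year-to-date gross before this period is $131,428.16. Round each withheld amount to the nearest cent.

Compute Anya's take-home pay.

$5,152.19

Pension contribution: $6,296.05 × 0.04 = $251.84
Flexible spending account contribution: $191.92
Pre-tax total = $251.84 + $191.92 = $443.76
Taxable wages = $6,296.05 − $443.76 = $5,852.29
State withholding: $5,852.29 × 0.095 = $555.97
Medicare tax: only $133,249.08 − $131,428.16 = $1,820.92 of this check is subject → $1,820.92 × 0.01 = $18.21
Employee stock purchase plan: $6,296.05 × 0.02 = $125.92
Total deductions = $251.84 + $191.92 + $555.97 + $18.21 + $125.92 = $1,143.86
Net pay = $6,296.05 − $1,143.86 = $5,152.19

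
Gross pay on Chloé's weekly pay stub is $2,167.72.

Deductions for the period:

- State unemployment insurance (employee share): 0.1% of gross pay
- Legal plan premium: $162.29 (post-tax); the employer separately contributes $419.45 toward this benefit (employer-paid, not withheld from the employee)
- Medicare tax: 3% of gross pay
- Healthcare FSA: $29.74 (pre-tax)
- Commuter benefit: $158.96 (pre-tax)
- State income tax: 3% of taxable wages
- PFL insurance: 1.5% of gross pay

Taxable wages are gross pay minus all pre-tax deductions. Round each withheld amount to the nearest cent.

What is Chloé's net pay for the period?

$1,657.64

Commuter benefit: $158.96
Healthcare FSA: $29.74
Pre-tax total = $158.96 + $29.74 = $188.70
Taxable wages = $2,167.72 − $188.70 = $1,979.02
State income tax: $1,979.02 × 0.03 = $59.37
State unemployment insurance (employee share): $2,167.72 × 0.001 = $2.17
PFL insurance: $2,167.72 × 0.015 = $32.52
Medicare tax: $2,167.72 × 0.03 = $65.03
Legal plan premium: $162.29
(Employer's $419.45 toward legal plan premium is not withheld from the employee.)
Total deductions = $158.96 + $29.74 + $59.37 + $2.17 + $32.52 + $65.03 + $162.29 = $510.08
Net pay = $2,167.72 − $510.08 = $1,657.64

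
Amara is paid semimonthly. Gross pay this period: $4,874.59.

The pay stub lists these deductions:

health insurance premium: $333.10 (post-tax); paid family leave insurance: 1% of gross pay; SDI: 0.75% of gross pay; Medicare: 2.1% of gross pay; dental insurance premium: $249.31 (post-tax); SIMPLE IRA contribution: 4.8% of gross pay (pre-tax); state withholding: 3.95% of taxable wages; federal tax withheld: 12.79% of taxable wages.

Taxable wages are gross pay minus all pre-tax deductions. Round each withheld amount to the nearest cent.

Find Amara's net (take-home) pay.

$3,093.69

SIMPLE IRA contribution: $4,874.59 × 0.048 = $233.98
Taxable wages = $4,874.59 − $233.98 = $4,640.61
Federal tax withheld: $4,640.61 × 0.1279 = $593.53
State withholding: $4,640.61 × 0.0395 = $183.30
SDI: $4,874.59 × 0.0075 = $36.56
Medicare: $4,874.59 × 0.021 = $102.37
Paid family leave insurance: $4,874.59 × 0.01 = $48.75
Health insurance premium: $333.10
Dental insurance premium: $249.31
Total deductions = $233.98 + $593.53 + $183.30 + $36.56 + $102.37 + $48.75 + $333.10 + $249.31 = $1,780.90
Net pay = $4,874.59 − $1,780.90 = $3,093.69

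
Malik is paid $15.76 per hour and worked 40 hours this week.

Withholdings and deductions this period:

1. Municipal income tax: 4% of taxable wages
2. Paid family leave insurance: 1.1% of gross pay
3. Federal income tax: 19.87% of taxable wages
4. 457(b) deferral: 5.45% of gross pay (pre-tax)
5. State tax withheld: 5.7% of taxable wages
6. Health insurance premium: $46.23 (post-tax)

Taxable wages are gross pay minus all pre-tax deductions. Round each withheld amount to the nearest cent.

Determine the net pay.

Gross pay: 40 × $15.76 = $630.40
457(b) deferral: $630.40 × 0.0545 = $34.36
Taxable wages = $630.40 − $34.36 = $596.04
Municipal income tax: $596.04 × 0.04 = $23.84
State tax withheld: $596.04 × 0.057 = $33.97
Federal income tax: $596.04 × 0.1987 = $118.43
Paid family leave insurance: $630.40 × 0.011 = $6.93
Health insurance premium: $46.23
Total deductions = $34.36 + $23.84 + $33.97 + $118.43 + $6.93 + $46.23 = $263.76
Net pay = $630.40 − $263.76 = $366.64

$366.64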